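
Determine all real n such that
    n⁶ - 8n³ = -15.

Let u = n³. The equation becomes u² - 8u + 15 = 0.
Factor: (u - 5)(u - 3) = 0, so u = 5 or u = 3.
n³ = 5 gives n = ∛(5) ≈ 1.71.
n³ = 3 gives n = ∛(3) ≈ 1.4422.

n = 1.4422 or n = 1.71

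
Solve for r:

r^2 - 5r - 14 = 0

r = -2 or r = 7

Factor: (r + 2)(r - 7) = 0.
So r = -2 or r = 7.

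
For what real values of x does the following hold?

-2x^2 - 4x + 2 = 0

x = -2.4142 or x = 0.4142

Discriminant: (-4)^2 - 4*(-2)*2 = 32.
Quadratic formula: x = (4 +/- sqrt(32)) / (-4).
So x = -sqrt(2) - 1 ~= -2.4142 or x = -1 + sqrt(2) ~= 0.4142.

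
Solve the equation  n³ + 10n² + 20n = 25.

Rearrange: n³ + 10n² + 20n - 25 = 0.
Possible rational roots are divisors of -25. Testing n = -5 gives 0, so (n + 5) is a factor.
Divide: n³ + 10n² + 20n - 25 = (n + 5)(n² + 5n - 5).
Apply the quadratic formula to n² + 5n - 5 = 0: n = (-5 ± √45)/2, i.e. n ≈ 0.8541 or n ≈ -5.8541.

n = -5.8541 or n = -5 or n = 0.8541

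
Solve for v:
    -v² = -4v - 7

v = -1.3166 or v = 5.3166

Rearrange to standard form: -v² + 4v + 7 = 0.
Discriminant: (4)² − 4·(-1)·7 = 44.
Quadratic formula: v = (-4 ± √44) / (-2).
So v = 2 - √(11) ≈ -1.3166 or v = 2 + √(11) ≈ 5.3166.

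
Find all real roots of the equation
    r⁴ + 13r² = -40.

Let u = r². The equation becomes u² + 13u + 40 = 0.
Factor: (u + 8)(u + 5) = 0, so u = -8 or u = -5.
r² = -8 < 0 has no real solution.
r² = -5 < 0 has no real solution.

No real solutions.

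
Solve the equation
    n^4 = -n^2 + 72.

n = -2.8284 or n = 2.8284

Let u = n^2. The equation becomes u^2 + u - 72 = 0.
Factor: (u + 9)(u - 8) = 0, so u = -9 or u = 8.
n^2 = -9 < 0 has no real solution.
n^2 = 8 gives n = +/-2*sqrt(2) ~= +/-2.8284.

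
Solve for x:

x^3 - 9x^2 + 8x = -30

x = -1.3589 or x = 3 or x = 7.3589

Rearrange: x^3 - 9x^2 + 8x + 30 = 0.
Possible rational roots are divisors of 30. Testing x = 3 gives 0, so (x - 3) is a factor.
Divide: x^3 - 9x^2 + 8x + 30 = (x - 3)(x^2 - 6x - 10).
Apply the quadratic formula to x^2 - 6x - 10 = 0: x = (6 +/- sqrt(76))/2, i.e. x ~= 7.3589 or x ~= -1.3589.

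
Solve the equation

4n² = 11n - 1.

Rearrange to standard form: 4n² - 11n + 1 = 0.
Discriminant: (-11)² − 4·4·1 = 105.
Quadratic formula: n = (11 ± √105) / 8.
So n = √(105)/8 + 11/8 ≈ 2.6559 or n = 11/8 - √(105)/8 ≈ 0.0941.

n = 0.0941 or n = 2.6559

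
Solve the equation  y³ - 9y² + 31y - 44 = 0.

Possible rational roots are divisors of -44. Testing y = 4 gives 0, so (y - 4) is a factor.
Divide: y³ - 9y² + 31y - 44 = (y - 4)(y² - 5y + 11).
The quadratic y² - 5y + 11 has discriminant -19 < 0, so no further real roots.

y = 4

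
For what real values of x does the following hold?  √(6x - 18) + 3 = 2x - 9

x = 9

Isolate the radical: √(6x - 18) = 2x - 12.
Square both sides: 6x - 18 = (2x - 12)².
Expand and rearrange: 4x² - 54x + 162 = 0.
Solving gives x = 9 or x = 4.5.
Check each candidate in the original equation:
  x = 9: √(36) = 6, while 2x - 12 = 6 — valid.
  x = 4.5: √(9) = 3, while 2x - 12 = -3 — extraneous.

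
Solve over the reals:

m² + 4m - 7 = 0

m = -5.3166 or m = 1.3166

Discriminant: (4)² − 4·1·(-7) = 44.
Quadratic formula: m = (-4 ± √44) / 2.
So m = -2 + √(11) ≈ 1.3166 or m = -√(11) - 2 ≈ -5.3166.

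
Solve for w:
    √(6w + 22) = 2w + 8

w = -3.5 or w = -3

Square both sides: 6w + 22 = (2w + 8)².
Expand and rearrange: 4w² + 26w + 42 = 0.
Solving gives w = -3 or w = -3.5.
Check each candidate in the original equation:
  w = -3: √(4) = 2, while 2w + 8 = 2 — valid.
  w = -3.5: √(1) = 1, while 2w + 8 = 1 — valid.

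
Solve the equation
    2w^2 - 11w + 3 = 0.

w = 0.2878 or w = 5.2122

Discriminant: (-11)^2 - 4*2*3 = 97.
Quadratic formula: w = (11 +/- sqrt(97)) / 4.
So w = sqrt(97)/4 + 11/4 ~= 5.2122 or w = 11/4 - sqrt(97)/4 ~= 0.2878.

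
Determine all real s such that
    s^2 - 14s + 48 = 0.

s = 6 or s = 8

Factor: (s - 8)(s - 6) = 0.
So s = 8 or s = 6.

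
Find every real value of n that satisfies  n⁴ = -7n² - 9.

No real solutions.

Let u = n². The equation becomes u² + 7u + 9 = 0.
By the quadratic formula, u = -7/2 + √(13)/2 or u = -7/2 - √(13)/2.
n² = -7/2 + √(13)/2 < 0 has no real solution.
n² = -7/2 - √(13)/2 < 0 has no real solution.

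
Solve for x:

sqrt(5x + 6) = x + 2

Square both sides: 5x + 6 = (x + 2)^2.
Expand and rearrange: x^2 - x - 2 = 0.
Solving gives x = 2 or x = -1.
Check each candidate in the original equation:
  x = 2: sqrt(16) = 4, while x + 2 = 4 — valid.
  x = -1: sqrt(1) = 1, while x + 2 = 1 — valid.

x = -1 or x = 2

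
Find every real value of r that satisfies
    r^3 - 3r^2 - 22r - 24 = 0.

Possible rational roots are divisors of -24. Testing r = -2 gives 0, so (r + 2) is a factor.
Divide: r^3 - 3r^2 - 22r - 24 = (r + 2)(r^2 - 5r - 12).
Apply the quadratic formula to r^2 - 5r - 12 = 0: r = (5 +/- sqrt(73))/2, i.e. r ~= 6.772 or r ~= -1.772.

r = -2 or r = -1.772 or r = 6.772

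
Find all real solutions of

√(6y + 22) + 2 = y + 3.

y = 7

Isolate the radical: √(6y + 22) = y + 1.
Square both sides: 6y + 22 = (y + 1)².
Expand and rearrange: y² - 4y - 21 = 0.
Solving gives y = 7 or y = -3.
Check each candidate in the original equation:
  y = 7: √(64) = 8, while y + 1 = 8 — valid.
  y = -3: √(4) = 2, while y + 1 = -2 — extraneous.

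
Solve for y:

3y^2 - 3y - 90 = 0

Factor: 3(y - 6)(y + 5) = 0.
So y = 6 or y = -5.

y = -5 or y = 6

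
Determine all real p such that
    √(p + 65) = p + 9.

p = -1

Square both sides: p + 65 = (p + 9)².
Expand and rearrange: p² + 17p + 16 = 0.
Solving gives p = -1 or p = -16.
Check each candidate in the original equation:
  p = -1: √(64) = 8, while p + 9 = 8 — valid.
  p = -16: √(49) = 7, while p + 9 = -7 — extraneous.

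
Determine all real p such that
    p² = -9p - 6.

p = -8.2749 or p = -0.7251

Rearrange to standard form: p² + 9p + 6 = 0.
Discriminant: (9)² − 4·1·6 = 57.
Quadratic formula: p = (-9 ± √57) / 2.
So p = -9/2 + √(57)/2 ≈ -0.7251 or p = -9/2 - √(57)/2 ≈ -8.2749.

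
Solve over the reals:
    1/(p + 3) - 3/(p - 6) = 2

Multiply both sides by (p + 3)(p - 6):
(p - 6) - 3(p + 3) = 2(p + 3)(p - 6).
Expand and collect terms: 2p² - 4p - 21 = 0.
By the quadratic formula, p = (4 ± √184) / 4, so p ≈ 4.3912 or p ≈ -2.3912.
Neither value makes a denominator zero (p ≠ -3, p ≠ 6), so both are valid.

p = -2.3912 or p = 4.3912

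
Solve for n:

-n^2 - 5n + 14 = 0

Factor: -1(n - 2)(n + 7) = 0.
So n = 2 or n = -7.

n = -7 or n = 2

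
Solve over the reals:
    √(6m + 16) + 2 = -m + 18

m = 8

Isolate the radical: √(6m + 16) = -m + 16.
Square both sides: 6m + 16 = (-m + 16)².
Expand and rearrange: m² - 38m + 240 = 0.
Solving gives m = 30 or m = 8.
Check each candidate in the original equation:
  m = 30: √(196) = 14, while -m + 16 = -14 — extraneous.
  m = 8: √(64) = 8, while -m + 16 = 8 — valid.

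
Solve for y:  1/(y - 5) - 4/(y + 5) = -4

y = -3.9713 or y = 4.7213

Multiply both sides by (y - 5)(y + 5):
(y + 5) - 4(y - 5) = -4(y - 5)(y + 5).
Expand and collect terms: -4y² + 3y + 75 = 0.
By the quadratic formula, y = (-3 ± √1209) / -8, so y ≈ -3.9713 or y ≈ 4.7213.
Neither value makes a denominator zero (y ≠ 5, y ≠ -5), so both are valid.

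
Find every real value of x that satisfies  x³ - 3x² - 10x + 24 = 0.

x = -3 or x = 2 or x = 4

Possible rational roots are divisors of 24. Testing x = 4 gives 0, so (x - 4) is a factor.
Divide: x³ - 3x² - 10x + 24 = (x - 4)(x² + x - 6).
Factor the quadratic: x = 2 or x = -3.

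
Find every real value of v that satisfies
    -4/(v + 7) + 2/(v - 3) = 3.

v = -8.2588 or v = 3.5921

Multiply both sides by (v + 7)(v - 3):
-4(v - 3) + 2(v + 7) = 3(v + 7)(v - 3).
Expand and collect terms: 3v^2 + 14v - 89 = 0.
By the quadratic formula, v = (-14 +/- sqrt(1264)) / 6, so v ~= 3.5921 or v ~= -8.2588.
Neither value makes a denominator zero (v != -7, v != 3), so both are valid.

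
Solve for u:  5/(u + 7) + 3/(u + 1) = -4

u = -8.3912 or u = -1.6088

Multiply both sides by (u + 7)(u + 1):
5(u + 1) + 3(u + 7) = -4(u + 7)(u + 1).
Expand and collect terms: -4u² - 40u - 54 = 0.
By the quadratic formula, u = (40 ± √736) / -8, so u ≈ -8.3912 or u ≈ -1.6088.
Neither value makes a denominator zero (u ≠ -7, u ≠ -1), so both are valid.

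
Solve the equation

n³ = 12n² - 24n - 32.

Rearrange: n³ - 12n² + 24n + 32 = 0.
Possible rational roots are divisors of 32. Testing n = 4 gives 0, so (n - 4) is a factor.
Divide: n³ - 12n² + 24n + 32 = (n - 4)(n² - 8n - 8).
Apply the quadratic formula to n² - 8n - 8 = 0: n = (8 ± √96)/2, i.e. n ≈ 8.899 or n ≈ -0.899.

n = -0.899 or n = 4 or n = 8.899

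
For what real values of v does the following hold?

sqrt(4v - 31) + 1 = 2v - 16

v = 10

Isolate the radical: sqrt(4v - 31) = 2v - 17.
Square both sides: 4v - 31 = (2v - 17)^2.
Expand and rearrange: 4v^2 - 72v + 320 = 0.
Solving gives v = 10 or v = 8.
Check each candidate in the original equation:
  v = 10: sqrt(9) = 3, while 2v - 17 = 3 — valid.
  v = 8: sqrt(1) = 1, while 2v - 17 = -1 — extraneous.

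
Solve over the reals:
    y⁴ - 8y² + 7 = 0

y = -2.6458 or y = -1 or y = 1 or y = 2.6458

Let u = y². The equation becomes u² - 8u + 7 = 0.
Factor: (u - 1)(u - 7) = 0, so u = 1 or u = 7.
y² = 1 gives y = ±1.
y² = 7 gives y = ±√(7) ≈ ±2.6458.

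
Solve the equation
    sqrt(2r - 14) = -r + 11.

Square both sides: 2r - 14 = (-r + 11)^2.
Expand and rearrange: r^2 - 24r + 135 = 0.
Solving gives r = 15 or r = 9.
Check each candidate in the original equation:
  r = 15: sqrt(16) = 4, while -r + 11 = -4 — extraneous.
  r = 9: sqrt(4) = 2, while -r + 11 = 2 — valid.

r = 9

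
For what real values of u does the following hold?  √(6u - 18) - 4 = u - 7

Isolate the radical: √(6u - 18) = u - 3.
Square both sides: 6u - 18 = (u - 3)².
Expand and rearrange: u² - 12u + 27 = 0.
Solving gives u = 9 or u = 3.
Check each candidate in the original equation:
  u = 9: √(36) = 6, while u - 3 = 6 — valid.
  u = 3: √(0) = 0, while u - 3 = 0 — valid.

u = 3 or u = 9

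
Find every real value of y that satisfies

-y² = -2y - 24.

Bring every term to one side: -y² + 2y + 24 = 0.
Factor: -1(y + 4)(y - 6) = 0.
So y = -4 or y = 6.

y = -4 or y = 6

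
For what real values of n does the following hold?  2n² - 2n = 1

n = -0.366 or n = 1.366

Rearrange to standard form: 2n² - 2n - 1 = 0.
Discriminant: (-2)² − 4·2·(-1) = 12.
Quadratic formula: n = (2 ± √12) / 4.
So n = 1/2 + √(3)/2 ≈ 1.366 or n = 1/2 - √(3)/2 ≈ -0.366.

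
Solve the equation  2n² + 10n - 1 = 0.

Discriminant: (10)² − 4·2·(-1) = 108.
Quadratic formula: n = (-10 ± √108) / 4.
So n = -5/2 + 3·√(3)/2 ≈ 0.0981 or n = -3·√(3)/2 - 5/2 ≈ -5.0981.

n = -5.0981 or n = 0.0981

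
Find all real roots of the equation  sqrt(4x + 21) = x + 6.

x = -5 or x = -3

Square both sides: 4x + 21 = (x + 6)^2.
Expand and rearrange: x^2 + 8x + 15 = 0.
Solving gives x = -3 or x = -5.
Check each candidate in the original equation:
  x = -3: sqrt(9) = 3, while x + 6 = 3 — valid.
  x = -5: sqrt(1) = 1, while x + 6 = 1 — valid.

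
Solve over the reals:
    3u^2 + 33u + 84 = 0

u = -7 or u = -4

Factor: 3(u + 7)(u + 4) = 0.
So u = -7 or u = -4.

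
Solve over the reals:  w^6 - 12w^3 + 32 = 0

w = 1.5874 or w = 2

Let u = w^3. The equation becomes u^2 - 12u + 32 = 0.
Factor: (u - 4)(u - 8) = 0, so u = 4 or u = 8.
w^3 = 4 gives w = (4)^(1/3) ~= 1.5874.
w^3 = 8 gives w = 2.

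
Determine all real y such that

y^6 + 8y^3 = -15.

y = -1.71 or y = -1.4422

Let u = y^3. The equation becomes u^2 + 8u + 15 = 0.
Factor: (u + 3)(u + 5) = 0, so u = -3 or u = -5.
y^3 = -3 gives y = -(3)^(1/3) ~= -1.4422.
y^3 = -5 gives y = -(5)^(1/3) ~= -1.71.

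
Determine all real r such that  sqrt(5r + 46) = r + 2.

r = 7

Square both sides: 5r + 46 = (r + 2)^2.
Expand and rearrange: r^2 - r - 42 = 0.
Solving gives r = 7 or r = -6.
Check each candidate in the original equation:
  r = 7: sqrt(81) = 9, while r + 2 = 9 — valid.
  r = -6: sqrt(16) = 4, while r + 2 = -4 — extraneous.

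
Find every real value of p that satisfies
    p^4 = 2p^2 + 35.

Let u = p^2. The equation becomes u^2 - 2u - 35 = 0.
Factor: (u - 7)(u + 5) = 0, so u = 7 or u = -5.
p^2 = 7 gives p = +/-sqrt(7) ~= +/-2.6458.
p^2 = -5 < 0 has no real solution.

p = -2.6458 or p = 2.6458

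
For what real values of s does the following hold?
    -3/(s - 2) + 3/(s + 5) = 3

Multiply both sides by (s - 2)(s + 5):
-3(s + 5) + 3(s - 2) = 3(s - 2)(s + 5).
Expand and collect terms: 3s² + 9s - 9 = 0.
By the quadratic formula, s = (-9 ± √189) / 6, so s ≈ 0.7913 or s ≈ -3.7913.
Neither value makes a denominator zero (s ≠ 2, s ≠ -5), so both are valid.

s = -3.7913 or s = 0.7913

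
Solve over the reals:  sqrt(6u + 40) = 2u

u = 4

Square both sides: 6u + 40 = (2u)^2.
Expand and rearrange: 4u^2 - 6u - 40 = 0.
Solving gives u = 4 or u = -2.5.
Check each candidate in the original equation:
  u = 4: sqrt(64) = 8, while 2u = 8 — valid.
  u = -2.5: sqrt(25) = 5, while 2u = -5 — extraneous.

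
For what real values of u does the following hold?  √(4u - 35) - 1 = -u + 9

Isolate the radical: √(4u - 35) = -u + 10.
Square both sides: 4u - 35 = (-u + 10)².
Expand and rearrange: u² - 24u + 135 = 0.
Solving gives u = 15 or u = 9.
Check each candidate in the original equation:
  u = 15: √(25) = 5, while -u + 10 = -5 — extraneous.
  u = 9: √(1) = 1, while -u + 10 = 1 — valid.

u = 9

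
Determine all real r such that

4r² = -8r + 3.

Rearrange to standard form: 4r² + 8r - 3 = 0.
Discriminant: (8)² − 4·4·(-3) = 112.
Quadratic formula: r = (-8 ± √112) / 8.
So r = -1 + √(7)/2 ≈ 0.3229 or r = -√(7)/2 - 1 ≈ -2.3229.

r = -2.3229 or r = 0.3229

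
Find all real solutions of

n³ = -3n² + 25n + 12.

Rearrange: n³ + 3n² - 25n - 12 = 0.
Possible rational roots are divisors of -12. Testing n = 4 gives 0, so (n - 4) is a factor.
Divide: n³ + 3n² - 25n - 12 = (n - 4)(n² + 7n + 3).
Apply the quadratic formula to n² + 7n + 3 = 0: n = (-7 ± √37)/2, i.e. n ≈ -0.4586 or n ≈ -6.5414.

n = -6.5414 or n = -0.4586 or n = 4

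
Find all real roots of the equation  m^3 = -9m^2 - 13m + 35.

Rearrange: m^3 + 9m^2 + 13m - 35 = 0.
Possible rational roots are divisors of -35. Testing m = -5 gives 0, so (m + 5) is a factor.
Divide: m^3 + 9m^2 + 13m - 35 = (m + 5)(m^2 + 4m - 7).
Apply the quadratic formula to m^2 + 4m - 7 = 0: m = (-4 +/- sqrt(44))/2, i.e. m ~= 1.3166 or m ~= -5.3166.

m = -5.3166 or m = -5 or m = 1.3166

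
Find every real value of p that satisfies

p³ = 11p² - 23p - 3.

p = -0.1231 or p = 3 or p = 8.1231

Rearrange: p³ - 11p² + 23p + 3 = 0.
Possible rational roots are divisors of 3. Testing p = 3 gives 0, so (p - 3) is a factor.
Divide: p³ - 11p² + 23p + 3 = (p - 3)(p² - 8p - 1).
Apply the quadratic formula to p² - 8p - 1 = 0: p = (8 ± √68)/2, i.e. p ≈ 8.1231 or p ≈ -0.1231.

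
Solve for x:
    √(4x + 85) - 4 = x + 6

x = -1

Isolate the radical: √(4x + 85) = x + 10.
Square both sides: 4x + 85 = (x + 10)².
Expand and rearrange: x² + 16x + 15 = 0.
Solving gives x = -1 or x = -15.
Check each candidate in the original equation:
  x = -1: √(81) = 9, while x + 10 = 9 — valid.
  x = -15: √(25) = 5, while x + 10 = -5 — extraneous.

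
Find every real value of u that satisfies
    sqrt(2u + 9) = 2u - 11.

Square both sides: 2u + 9 = (2u - 11)^2.
Expand and rearrange: 4u^2 - 46u + 112 = 0.
Solving gives u = 8 or u = 3.5.
Check each candidate in the original equation:
  u = 8: sqrt(25) = 5, while 2u - 11 = 5 — valid.
  u = 3.5: sqrt(16) = 4, while 2u - 11 = -4 — extraneous.

u = 8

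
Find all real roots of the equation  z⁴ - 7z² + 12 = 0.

z = -2 or z = -1.7321 or z = 1.7321 or z = 2

Let u = z². The equation becomes u² - 7u + 12 = 0.
Factor: (u - 3)(u - 4) = 0, so u = 3 or u = 4.
z² = 3 gives z = ±√(3) ≈ ±1.7321.
z² = 4 gives z = ±2.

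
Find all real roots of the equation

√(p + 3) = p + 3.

Square both sides: p + 3 = (p + 3)².
Expand and rearrange: p² + 5p + 6 = 0.
Solving gives p = -2 or p = -3.
Check each candidate in the original equation:
  p = -2: √(1) = 1, while p + 3 = 1 — valid.
  p = -3: √(0) = 0, while p + 3 = 0 — valid.

p = -3 or p = -2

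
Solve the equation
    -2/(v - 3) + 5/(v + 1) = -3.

v = -2.4861 or v = 3.4861

Multiply both sides by (v - 3)(v + 1):
-2(v + 1) + 5(v - 3) = -3(v - 3)(v + 1).
Expand and collect terms: -3v² + 3v + 26 = 0.
By the quadratic formula, v = (-3 ± √321) / -6, so v ≈ -2.4861 or v ≈ 3.4861.
Neither value makes a denominator zero (v ≠ 3, v ≠ -1), so both are valid.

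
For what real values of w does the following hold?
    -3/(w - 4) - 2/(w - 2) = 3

Multiply both sides by (w - 4)(w - 2):
-3(w - 2) - 2(w - 4) = 3(w - 4)(w - 2).
Expand and collect terms: 3w^2 - 13w + 10 = 0.
Factor or apply the quadratic formula: w = 3.3333 or w = 1.
Neither value makes a denominator zero (w != 4, w != 2), so both are valid.

w = 1 or w = 3.3333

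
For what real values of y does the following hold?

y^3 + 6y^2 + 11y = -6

y = -3 or y = -2 or y = -1

Rearrange: y^3 + 6y^2 + 11y + 6 = 0.
Possible rational roots are divisors of 6. Testing y = -1 gives 0, so (y + 1) is a factor.
Divide: y^3 + 6y^2 + 11y + 6 = (y + 1)(y^2 + 5y + 6).
Factor the quadratic: y = -2 or y = -3.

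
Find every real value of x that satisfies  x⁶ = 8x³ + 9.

x = -1 or x = 2.0801

Let u = x³. The equation becomes u² - 8u - 9 = 0.
Factor: (u - 9)(u + 1) = 0, so u = 9 or u = -1.
x³ = 9 gives x = ∛(9) ≈ 2.0801.
x³ = -1 gives x = -1.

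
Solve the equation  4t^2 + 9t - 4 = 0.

t = -2.6302 or t = 0.3802

Discriminant: (9)^2 - 4*4*(-4) = 145.
Quadratic formula: t = (-9 +/- sqrt(145)) / 8.
So t = -9/8 + sqrt(145)/8 ~= 0.3802 or t = -sqrt(145)/8 - 9/8 ~= -2.6302.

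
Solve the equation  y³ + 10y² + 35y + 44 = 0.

Possible rational roots are divisors of 44. Testing y = -4 gives 0, so (y + 4) is a factor.
Divide: y³ + 10y² + 35y + 44 = (y + 4)(y² + 6y + 11).
The quadratic y² + 6y + 11 has discriminant -8 < 0, so no further real roots.

y = -4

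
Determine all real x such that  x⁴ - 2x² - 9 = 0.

Let u = x². The equation becomes u² - 2u - 9 = 0.
By the quadratic formula, u = 1 + √(10) or u = 1 - √(10).
x² = 1 + √(10) gives x = ±√(1 + √(10)) ≈ ±2.0402.
x² = 1 - √(10) < 0 has no real solution.

x = -2.0402 or x = 2.0402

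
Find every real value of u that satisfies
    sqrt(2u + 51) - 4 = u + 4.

u = -1

Isolate the radical: sqrt(2u + 51) = u + 8.
Square both sides: 2u + 51 = (u + 8)^2.
Expand and rearrange: u^2 + 14u + 13 = 0.
Solving gives u = -1 or u = -13.
Check each candidate in the original equation:
  u = -1: sqrt(49) = 7, while u + 8 = 7 — valid.
  u = -13: sqrt(25) = 5, while u + 8 = -5 — extraneous.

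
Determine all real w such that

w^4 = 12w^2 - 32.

w = -2.8284 or w = -2 or w = 2 or w = 2.8284

Let u = w^2. The equation becomes u^2 - 12u + 32 = 0.
Factor: (u - 8)(u - 4) = 0, so u = 8 or u = 4.
w^2 = 8 gives w = +/-2*sqrt(2) ~= +/-2.8284.
w^2 = 4 gives w = +/-2.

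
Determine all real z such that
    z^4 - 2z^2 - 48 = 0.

Let u = z^2. The equation becomes u^2 - 2u - 48 = 0.
Factor: (u + 6)(u - 8) = 0, so u = -6 or u = 8.
z^2 = -6 < 0 has no real solution.
z^2 = 8 gives z = +/-2*sqrt(2) ~= +/-2.8284.

z = -2.8284 or z = 2.8284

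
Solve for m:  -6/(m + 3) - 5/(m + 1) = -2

Multiply both sides by (m + 3)(m + 1):
-6(m + 1) - 5(m + 3) = -2(m + 3)(m + 1).
Expand and collect terms: -2m² + 3m + 15 = 0.
By the quadratic formula, m = (-3 ± √129) / -4, so m ≈ -2.0895 or m ≈ 3.5895.
Neither value makes a denominator zero (m ≠ -3, m ≠ -1), so both are valid.

m = -2.0895 or m = 3.5895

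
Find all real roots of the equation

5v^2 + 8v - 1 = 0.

Discriminant: (8)^2 - 4*5*(-1) = 84.
Quadratic formula: v = (-8 +/- sqrt(84)) / 10.
So v = -4/5 + sqrt(21)/5 ~= 0.1165 or v = -sqrt(21)/5 - 4/5 ~= -1.7165.

v = -1.7165 or v = 0.1165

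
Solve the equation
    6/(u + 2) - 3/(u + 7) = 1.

Multiply both sides by (u + 2)(u + 7):
6(u + 7) - 3(u + 2) = (u + 2)(u + 7).
Expand and collect terms: u² + 6u - 22 = 0.
By the quadratic formula, u = (-6 ± √124) / 2, so u ≈ 2.5678 or u ≈ -8.5678.
Neither value makes a denominator zero (u ≠ -2, u ≠ -7), so both are valid.

u = -8.5678 or u = 2.5678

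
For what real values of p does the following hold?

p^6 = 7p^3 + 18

p = -1.2599 or p = 2.0801

Let u = p^3. The equation becomes u^2 - 7u - 18 = 0.
Factor: (u + 2)(u - 9) = 0, so u = -2 or u = 9.
p^3 = -2 gives p = -(2)^(1/3) ~= -1.2599.
p^3 = 9 gives p = (9)^(1/3) ~= 2.0801.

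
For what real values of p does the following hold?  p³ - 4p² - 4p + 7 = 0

Possible rational roots are divisors of 7. Testing p = 1 gives 0, so (p - 1) is a factor.
Divide: p³ - 4p² - 4p + 7 = (p - 1)(p² - 3p - 7).
Apply the quadratic formula to p² - 3p - 7 = 0: p = (3 ± √37)/2, i.e. p ≈ 4.5414 or p ≈ -1.5414.

p = -1.5414 or p = 1 or p = 4.5414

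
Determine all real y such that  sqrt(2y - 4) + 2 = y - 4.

y = 10

Isolate the radical: sqrt(2y - 4) = y - 6.
Square both sides: 2y - 4 = (y - 6)^2.
Expand and rearrange: y^2 - 14y + 40 = 0.
Solving gives y = 10 or y = 4.
Check each candidate in the original equation:
  y = 10: sqrt(16) = 4, while y - 6 = 4 — valid.
  y = 4: sqrt(4) = 2, while y - 6 = -2 — extraneous.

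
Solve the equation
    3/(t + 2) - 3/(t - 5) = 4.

Multiply both sides by (t + 2)(t - 5):
3(t - 5) - 3(t + 2) = 4(t + 2)(t - 5).
Expand and collect terms: 4t^2 - 12t - 19 = 0.
By the quadratic formula, t = (12 +/- sqrt(448)) / 8, so t ~= 4.1458 or t ~= -1.1458.
Neither value makes a denominator zero (t != -2, t != 5), so both are valid.

t = -1.1458 or t = 4.1458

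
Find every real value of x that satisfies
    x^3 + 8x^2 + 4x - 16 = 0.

Possible rational roots are divisors of -16. Testing x = -2 gives 0, so (x + 2) is a factor.
Divide: x^3 + 8x^2 + 4x - 16 = (x + 2)(x^2 + 6x - 8).
Apply the quadratic formula to x^2 + 6x - 8 = 0: x = (-6 +/- sqrt(68))/2, i.e. x ~= 1.1231 or x ~= -7.1231.

x = -7.1231 or x = -2 or x = 1.1231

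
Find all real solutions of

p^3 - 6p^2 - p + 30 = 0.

p = -2 or p = 3 or p = 5

Possible rational roots are divisors of 30. Testing p = 3 gives 0, so (p - 3) is a factor.
Divide: p^3 - 6p^2 - p + 30 = (p - 3)(p^2 - 3p - 10).
Factor the quadratic: p = 5 or p = -2.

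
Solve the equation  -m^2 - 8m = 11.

Rearrange to standard form: -m^2 - 8m - 11 = 0.
Discriminant: (-8)^2 - 4*(-1)*(-11) = 20.
Quadratic formula: m = (8 +/- sqrt(20)) / (-2).
So m = -4 - sqrt(5) ~= -6.2361 or m = -4 + sqrt(5) ~= -1.7639.

m = -6.2361 or m = -1.7639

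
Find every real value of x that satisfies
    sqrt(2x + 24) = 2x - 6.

x = 6

Square both sides: 2x + 24 = (2x - 6)^2.
Expand and rearrange: 4x^2 - 26x + 12 = 0.
Solving gives x = 6 or x = 0.5.
Check each candidate in the original equation:
  x = 6: sqrt(36) = 6, while 2x - 6 = 6 — valid.
  x = 0.5: sqrt(25) = 5, while 2x - 6 = -5 — extraneous.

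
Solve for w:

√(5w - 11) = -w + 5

Square both sides: 5w - 11 = (-w + 5)².
Expand and rearrange: w² - 15w + 36 = 0.
Solving gives w = 12 or w = 3.
Check each candidate in the original equation:
  w = 12: √(49) = 7, while -w + 5 = -7 — extraneous.
  w = 3: √(4) = 2, while -w + 5 = 2 — valid.

w = 3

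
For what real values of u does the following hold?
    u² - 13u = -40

u = 5 or u = 8

Bring every term to one side: u² - 13u + 40 = 0.
Factor: (u - 5)(u - 8) = 0.
So u = 5 or u = 8.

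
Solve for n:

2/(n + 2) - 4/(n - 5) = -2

n = -2.7958 or n = 6.7958

Multiply both sides by (n + 2)(n - 5):
2(n - 5) - 4(n + 2) = -2(n + 2)(n - 5).
Expand and collect terms: -2n^2 + 8n + 38 = 0.
By the quadratic formula, n = (-8 +/- sqrt(368)) / -4, so n ~= -2.7958 or n ~= 6.7958.
Neither value makes a denominator zero (n != -2, n != 5), so both are valid.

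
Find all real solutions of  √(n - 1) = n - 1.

Square both sides: n - 1 = (n - 1)².
Expand and rearrange: n² - 3n + 2 = 0.
Solving gives n = 2 or n = 1.
Check each candidate in the original equation:
  n = 2: √(1) = 1, while n - 1 = 1 — valid.
  n = 1: √(0) = 0, while n - 1 = 0 — valid.

n = 1 or n = 2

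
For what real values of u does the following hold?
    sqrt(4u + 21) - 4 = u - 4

Isolate the radical: sqrt(4u + 21) = u.
Square both sides: 4u + 21 = (u)^2.
Expand and rearrange: u^2 - 4u - 21 = 0.
Solving gives u = 7 or u = -3.
Check each candidate in the original equation:
  u = 7: sqrt(49) = 7, while u = 7 — valid.
  u = -3: sqrt(9) = 3, while u = -3 — extraneous.

u = 7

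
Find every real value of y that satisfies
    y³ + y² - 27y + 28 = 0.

y = -6.1401 or y = 1.1401 or y = 4

Possible rational roots are divisors of 28. Testing y = 4 gives 0, so (y - 4) is a factor.
Divide: y³ + y² - 27y + 28 = (y - 4)(y² + 5y - 7).
Apply the quadratic formula to y² + 5y - 7 = 0: y = (-5 ± √53)/2, i.e. y ≈ 1.1401 or y ≈ -6.1401.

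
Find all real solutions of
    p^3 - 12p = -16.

p = -4 or p = 2

Rearrange: p^3 - 12p + 16 = 0.
Possible rational roots are divisors of 16. Testing p = -4 gives 0, so (p + 4) is a factor.
Divide: p^3 - 12p + 16 = (p + 4)(p^2 - 4p + 4).
The quadratic has the repeated root p = 2.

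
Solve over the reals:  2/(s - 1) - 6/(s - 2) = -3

s = 0.7427 or s = 3.5907

Multiply both sides by (s - 1)(s - 2):
2(s - 2) - 6(s - 1) = -3(s - 1)(s - 2).
Expand and collect terms: -3s² + 13s - 8 = 0.
By the quadratic formula, s = (-13 ± √73) / -6, so s ≈ 0.7427 or s ≈ 3.5907.
Neither value makes a denominator zero (s ≠ 1, s ≠ 2), so both are valid.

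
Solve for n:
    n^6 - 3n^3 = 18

n = -1.4422 or n = 1.8171

Let u = n^3. The equation becomes u^2 - 3u - 18 = 0.
Factor: (u - 6)(u + 3) = 0, so u = 6 or u = -3.
n^3 = 6 gives n = (6)^(1/3) ~= 1.8171.
n^3 = -3 gives n = -(3)^(1/3) ~= -1.4422.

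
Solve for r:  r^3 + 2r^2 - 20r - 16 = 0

r = -5.2361 or r = -0.7639 or r = 4

Possible rational roots are divisors of -16. Testing r = 4 gives 0, so (r - 4) is a factor.
Divide: r^3 + 2r^2 - 20r - 16 = (r - 4)(r^2 + 6r + 4).
Apply the quadratic formula to r^2 + 6r + 4 = 0: r = (-6 +/- sqrt(20))/2, i.e. r ~= -0.7639 or r ~= -5.2361.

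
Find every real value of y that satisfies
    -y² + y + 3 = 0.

Discriminant: (1)² − 4·(-1)·3 = 13.
Quadratic formula: y = (-1 ± √13) / (-2).
So y = 1/2 - √(13)/2 ≈ -1.3028 or y = 1/2 + √(13)/2 ≈ 2.3028.

y = -1.3028 or y = 2.3028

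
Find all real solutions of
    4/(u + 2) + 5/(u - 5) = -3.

u = -3.6515 or u = 3.6515

Multiply both sides by (u + 2)(u - 5):
4(u - 5) + 5(u + 2) = -3(u + 2)(u - 5).
Expand and collect terms: -3u^2 + 40 = 0.
By the quadratic formula, u = (0 +/- sqrt(480)) / -6, so u ~= -3.6515 or u ~= 3.6515.
Neither value makes a denominator zero (u != -2, u != 5), so both are valid.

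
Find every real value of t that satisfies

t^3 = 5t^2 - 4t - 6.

t = -0.7321 or t = 2.7321 or t = 3

Rearrange: t^3 - 5t^2 + 4t + 6 = 0.
Possible rational roots are divisors of 6. Testing t = 3 gives 0, so (t - 3) is a factor.
Divide: t^3 - 5t^2 + 4t + 6 = (t - 3)(t^2 - 2t - 2).
Apply the quadratic formula to t^2 - 2t - 2 = 0: t = (2 +/- sqrt(12))/2, i.e. t ~= 2.7321 or t ~= -0.7321.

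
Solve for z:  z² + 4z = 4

Rearrange to standard form: z² + 4z - 4 = 0.
Discriminant: (4)² − 4·1·(-4) = 32.
Quadratic formula: z = (-4 ± √32) / 2.
So z = -2 + 2·√(2) ≈ 0.8284 or z = -2·√(2) - 2 ≈ -4.8284.

z = -4.8284 or z = 0.8284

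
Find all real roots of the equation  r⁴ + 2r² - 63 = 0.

Let u = r². The equation becomes u² + 2u - 63 = 0.
Factor: (u - 7)(u + 9) = 0, so u = 7 or u = -9.
r² = 7 gives r = ±√(7) ≈ ±2.6458.
r² = -9 < 0 has no real solution.

r = -2.6458 or r = 2.6458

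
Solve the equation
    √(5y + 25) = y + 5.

y = -5 or y = 0

Square both sides: 5y + 25 = (y + 5)².
Expand and rearrange: y² + 5y = 0.
Solving gives y = 0 or y = -5.
Check each candidate in the original equation:
  y = 0: √(25) = 5, while y + 5 = 5 — valid.
  y = -5: √(0) = 0, while y + 5 = 0 — valid.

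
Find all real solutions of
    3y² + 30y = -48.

y = -8 or y = -2

Bring every term to one side: 3y² + 30y + 48 = 0.
Factor: 3(y + 2)(y + 8) = 0.
So y = -2 or y = -8.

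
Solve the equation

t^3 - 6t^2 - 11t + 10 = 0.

t = -2 or t = 0.6834 or t = 7.3166

Possible rational roots are divisors of 10. Testing t = -2 gives 0, so (t + 2) is a factor.
Divide: t^3 - 6t^2 - 11t + 10 = (t + 2)(t^2 - 8t + 5).
Apply the quadratic formula to t^2 - 8t + 5 = 0: t = (8 +/- sqrt(44))/2, i.e. t ~= 7.3166 or t ~= 0.6834.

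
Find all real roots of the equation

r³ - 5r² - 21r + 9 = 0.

r = -3 or r = 0.3944 or r = 7.6056

Possible rational roots are divisors of 9. Testing r = -3 gives 0, so (r + 3) is a factor.
Divide: r³ - 5r² - 21r + 9 = (r + 3)(r² - 8r + 3).
Apply the quadratic formula to r² - 8r + 3 = 0: r = (8 ± √52)/2, i.e. r ≈ 7.6056 or r ≈ 0.3944.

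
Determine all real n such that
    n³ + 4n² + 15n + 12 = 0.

n = -1

Possible rational roots are divisors of 12. Testing n = -1 gives 0, so (n + 1) is a factor.
Divide: n³ + 4n² + 15n + 12 = (n + 1)(n² + 3n + 12).
The quadratic n² + 3n + 12 has discriminant -39 < 0, so no further real roots.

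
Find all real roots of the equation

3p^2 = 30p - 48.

p = 2 or p = 8

Bring every term to one side: 3p^2 - 30p + 48 = 0.
Factor: 3(p - 2)(p - 8) = 0.
So p = 2 or p = 8.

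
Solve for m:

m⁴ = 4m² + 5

m = -2.2361 or m = 2.2361

Let u = m². The equation becomes u² - 4u - 5 = 0.
Factor: (u - 5)(u + 1) = 0, so u = 5 or u = -1.
m² = 5 gives m = ±√(5) ≈ ±2.2361.
m² = -1 < 0 has no real solution.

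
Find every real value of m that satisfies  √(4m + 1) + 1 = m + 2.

m = 0 or m = 2

Isolate the radical: √(4m + 1) = m + 1.
Square both sides: 4m + 1 = (m + 1)².
Expand and rearrange: m² - 2m = 0.
Solving gives m = 2 or m = 0.
Check each candidate in the original equation:
  m = 2: √(9) = 3, while m + 1 = 3 — valid.
  m = 0: √(1) = 1, while m + 1 = 1 — valid.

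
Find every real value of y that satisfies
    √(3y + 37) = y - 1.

y = 9

Square both sides: 3y + 37 = (y - 1)².
Expand and rearrange: y² - 5y - 36 = 0.
Solving gives y = 9 or y = -4.
Check each candidate in the original equation:
  y = 9: √(64) = 8, while y - 1 = 8 — valid.
  y = -4: √(25) = 5, while y - 1 = -5 — extraneous.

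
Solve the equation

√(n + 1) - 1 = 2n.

Isolate the radical: √(n + 1) = 2n + 1.
Square both sides: n + 1 = (2n + 1)².
Expand and rearrange: 4n² + 3n = 0.
Solving gives n = 0 or n = -0.75.
Check each candidate in the original equation:
  n = 0: √(1) = 1, while 2n + 1 = 1 — valid.
  n = -0.75: √(0.25) = 0.5, while 2n + 1 = -0.5 — extraneous.

n = 0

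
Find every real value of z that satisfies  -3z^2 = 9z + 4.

Rearrange to standard form: -3z^2 - 9z - 4 = 0.
Discriminant: (-9)^2 - 4*(-3)*(-4) = 33.
Quadratic formula: z = (9 +/- sqrt(33)) / (-6).
So z = -3/2 - sqrt(33)/6 ~= -2.4574 or z = -3/2 + sqrt(33)/6 ~= -0.5426.

z = -2.4574 or z = -0.5426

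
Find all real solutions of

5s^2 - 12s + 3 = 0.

Discriminant: (-12)^2 - 4*5*3 = 84.
Quadratic formula: s = (12 +/- sqrt(84)) / 10.
So s = sqrt(21)/5 + 6/5 ~= 2.1165 or s = 6/5 - sqrt(21)/5 ~= 0.2835.

s = 0.2835 or s = 2.1165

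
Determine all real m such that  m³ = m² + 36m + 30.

Rearrange: m³ - m² - 36m - 30 = 0.
Possible rational roots are divisors of -30. Testing m = -5 gives 0, so (m + 5) is a factor.
Divide: m³ - m² - 36m - 30 = (m + 5)(m² - 6m - 6).
Apply the quadratic formula to m² - 6m - 6 = 0: m = (6 ± √60)/2, i.e. m ≈ 6.873 or m ≈ -0.873.

m = -5 or m = -0.873 or m = 6.873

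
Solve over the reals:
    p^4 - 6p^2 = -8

p = -2 or p = -1.4142 or p = 1.4142 or p = 2

Let u = p^2. The equation becomes u^2 - 6u + 8 = 0.
Factor: (u - 4)(u - 2) = 0, so u = 4 or u = 2.
p^2 = 4 gives p = +/-2.
p^2 = 2 gives p = +/-sqrt(2) ~= +/-1.4142.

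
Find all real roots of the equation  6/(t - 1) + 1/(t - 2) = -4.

t = -0.6559 or t = 1.9059

Multiply both sides by (t - 1)(t - 2):
6(t - 2) + (t - 1) = -4(t - 1)(t - 2).
Expand and collect terms: -4t^2 + 5t + 5 = 0.
By the quadratic formula, t = (-5 +/- sqrt(105)) / -8, so t ~= -0.6559 or t ~= 1.9059.
Neither value makes a denominator zero (t != 1, t != 2), so both are valid.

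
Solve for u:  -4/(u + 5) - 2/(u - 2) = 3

Multiply both sides by (u + 5)(u - 2):
-4(u - 2) - 2(u + 5) = 3(u + 5)(u - 2).
Expand and collect terms: 3u² + 15u - 28 = 0.
By the quadratic formula, u = (-15 ± √561) / 6, so u ≈ 1.4476 or u ≈ -6.4476.
Neither value makes a denominator zero (u ≠ -5, u ≠ 2), so both are valid.

u = -6.4476 or u = 1.4476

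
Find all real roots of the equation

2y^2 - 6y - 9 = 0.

y = -1.0981 or y = 4.0981

Discriminant: (-6)^2 - 4*2*(-9) = 108.
Quadratic formula: y = (6 +/- sqrt(108)) / 4.
So y = 3/2 + 3*sqrt(3)/2 ~= 4.0981 or y = 3/2 - 3*sqrt(3)/2 ~= -1.0981.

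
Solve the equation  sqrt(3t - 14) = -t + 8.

t = 6

Square both sides: 3t - 14 = (-t + 8)^2.
Expand and rearrange: t^2 - 19t + 78 = 0.
Solving gives t = 13 or t = 6.
Check each candidate in the original equation:
  t = 13: sqrt(25) = 5, while -t + 8 = -5 — extraneous.
  t = 6: sqrt(4) = 2, while -t + 8 = 2 — valid.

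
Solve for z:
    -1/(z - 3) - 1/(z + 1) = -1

Multiply both sides by (z - 3)(z + 1):
-(z + 1) - (z - 3) = -(z - 3)(z + 1).
Expand and collect terms: -z² + 4z + 1 = 0.
By the quadratic formula, z = (-4 ± √20) / -2, so z ≈ -0.2361 or z ≈ 4.2361.
Neither value makes a denominator zero (z ≠ 3, z ≠ -1), so both are valid.

z = -0.2361 or z = 4.2361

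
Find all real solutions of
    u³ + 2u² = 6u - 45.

Rearrange: u³ + 2u² - 6u + 45 = 0.
Possible rational roots are divisors of 45. Testing u = -5 gives 0, so (u + 5) is a factor.
Divide: u³ + 2u² - 6u + 45 = (u + 5)(u² - 3u + 9).
The quadratic u² - 3u + 9 has discriminant -27 < 0, so no further real roots.

u = -5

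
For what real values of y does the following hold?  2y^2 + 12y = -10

Bring every term to one side: 2y^2 + 12y + 10 = 0.
Factor: 2(y + 1)(y + 5) = 0.
So y = -1 or y = -5.

y = -5 or y = -1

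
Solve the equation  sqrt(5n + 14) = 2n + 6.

n = -2.75 or n = -2

Square both sides: 5n + 14 = (2n + 6)^2.
Expand and rearrange: 4n^2 + 19n + 22 = 0.
Solving gives n = -2 or n = -2.75.
Check each candidate in the original equation:
  n = -2: sqrt(4) = 2, while 2n + 6 = 2 — valid.
  n = -2.75: sqrt(0.25) = 0.5, while 2n + 6 = 0.5 — valid.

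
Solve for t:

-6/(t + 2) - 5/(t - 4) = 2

Multiply both sides by (t + 2)(t - 4):
-6(t - 4) - 5(t + 2) = 2(t + 2)(t - 4).
Expand and collect terms: 2t^2 + 7t - 30 = 0.
Factor or apply the quadratic formula: t = 2.5 or t = -6.
Neither value makes a denominator zero (t != -2, t != 4), so both are valid.

t = -6 or t = 2.5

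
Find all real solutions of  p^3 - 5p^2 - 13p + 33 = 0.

p = -3 or p = 1.7639 or p = 6.2361

Possible rational roots are divisors of 33. Testing p = -3 gives 0, so (p + 3) is a factor.
Divide: p^3 - 5p^2 - 13p + 33 = (p + 3)(p^2 - 8p + 11).
Apply the quadratic formula to p^2 - 8p + 11 = 0: p = (8 +/- sqrt(20))/2, i.e. p ~= 6.2361 or p ~= 1.7639.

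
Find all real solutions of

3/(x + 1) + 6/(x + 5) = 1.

x = -2.772 or x = 5.772

Multiply both sides by (x + 1)(x + 5):
3(x + 5) + 6(x + 1) = (x + 1)(x + 5).
Expand and collect terms: x² - 3x - 16 = 0.
By the quadratic formula, x = (3 ± √73) / 2, so x ≈ 5.772 or x ≈ -2.772.
Neither value makes a denominator zero (x ≠ -1, x ≠ -5), so both are valid.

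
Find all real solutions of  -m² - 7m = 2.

Rearrange to standard form: -m² - 7m - 2 = 0.
Discriminant: (-7)² − 4·(-1)·(-2) = 41.
Quadratic formula: m = (7 ± √41) / (-2).
So m = -7/2 - √(41)/2 ≈ -6.7016 or m = -7/2 + √(41)/2 ≈ -0.2984.

m = -6.7016 or m = -0.2984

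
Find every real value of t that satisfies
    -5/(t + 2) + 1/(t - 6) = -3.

Multiply both sides by (t + 2)(t - 6):
-5(t - 6) + (t + 2) = -3(t + 2)(t - 6).
Expand and collect terms: -3t^2 + 16t + 4 = 0.
By the quadratic formula, t = (-16 +/- sqrt(304)) / -6, so t ~= -0.2393 or t ~= 5.5726.
Neither value makes a denominator zero (t != -2, t != 6), so both are valid.

t = -0.2393 or t = 5.5726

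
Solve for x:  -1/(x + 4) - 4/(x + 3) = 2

Multiply both sides by (x + 4)(x + 3):
-(x + 3) - 4(x + 4) = 2(x + 4)(x + 3).
Expand and collect terms: 2x^2 + 19x + 43 = 0.
By the quadratic formula, x = (-19 +/- sqrt(17)) / 4, so x ~= -3.7192 or x ~= -5.7808.
Neither value makes a denominator zero (x != -4, x != -3), so both are valid.

x = -5.7808 or x = -3.7192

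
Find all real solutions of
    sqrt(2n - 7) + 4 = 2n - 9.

Isolate the radical: sqrt(2n - 7) = 2n - 13.
Square both sides: 2n - 7 = (2n - 13)^2.
Expand and rearrange: 4n^2 - 54n + 176 = 0.
Solving gives n = 8 or n = 5.5.
Check each candidate in the original equation:
  n = 8: sqrt(9) = 3, while 2n - 13 = 3 — valid.
  n = 5.5: sqrt(4) = 2, while 2n - 13 = -2 — extraneous.

n = 8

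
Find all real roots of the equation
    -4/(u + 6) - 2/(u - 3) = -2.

u = -4.2426 or u = 4.2426

Multiply both sides by (u + 6)(u - 3):
-4(u - 3) - 2(u + 6) = -2(u + 6)(u - 3).
Expand and collect terms: -2u² + 36 = 0.
By the quadratic formula, u = (0 ± √288) / -4, so u ≈ -4.2426 or u ≈ 4.2426.
Neither value makes a denominator zero (u ≠ -6, u ≠ 3), so both are valid.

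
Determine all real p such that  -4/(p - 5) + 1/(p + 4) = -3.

Multiply both sides by (p - 5)(p + 4):
-4(p + 4) + (p - 5) = -3(p - 5)(p + 4).
Expand and collect terms: -3p² + 6p + 81 = 0.
By the quadratic formula, p = (-6 ± √1008) / -6, so p ≈ -4.2915 or p ≈ 6.2915.
Neither value makes a denominator zero (p ≠ 5, p ≠ -4), so both are valid.

p = -4.2915 or p = 6.2915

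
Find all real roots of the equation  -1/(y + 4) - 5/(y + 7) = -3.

Multiply both sides by (y + 4)(y + 7):
-(y + 7) - 5(y + 4) = -3(y + 4)(y + 7).
Expand and collect terms: -3y² - 27y - 57 = 0.
By the quadratic formula, y = (27 ± √45) / -6, so y ≈ -5.618 or y ≈ -3.382.
Neither value makes a denominator zero (y ≠ -4, y ≠ -7), so both are valid.

y = -5.618 or y = -3.382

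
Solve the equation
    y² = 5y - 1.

Rearrange to standard form: y² - 5y + 1 = 0.
Discriminant: (-5)² − 4·1·1 = 21.
Quadratic formula: y = (5 ± √21) / 2.
So y = √(21)/2 + 5/2 ≈ 4.7913 or y = 5/2 - √(21)/2 ≈ 0.2087.

y = 0.2087 or y = 4.7913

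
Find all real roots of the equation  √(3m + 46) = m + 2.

m = 6

Square both sides: 3m + 46 = (m + 2)².
Expand and rearrange: m² + m - 42 = 0.
Solving gives m = 6 or m = -7.
Check each candidate in the original equation:
  m = 6: √(64) = 8, while m + 2 = 8 — valid.
  m = -7: √(25) = 5, while m + 2 = -5 — extraneous.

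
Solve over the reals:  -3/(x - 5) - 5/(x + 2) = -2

x = -0.0707 or x = 7.0707

Multiply both sides by (x - 5)(x + 2):
-3(x + 2) - 5(x - 5) = -2(x - 5)(x + 2).
Expand and collect terms: -2x² + 14x + 1 = 0.
By the quadratic formula, x = (-14 ± √204) / -4, so x ≈ -0.0707 or x ≈ 7.0707.
Neither value makes a denominator zero (x ≠ 5, x ≠ -2), so both are valid.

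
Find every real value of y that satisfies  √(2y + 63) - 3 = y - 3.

Isolate the radical: √(2y + 63) = y.
Square both sides: 2y + 63 = (y)².
Expand and rearrange: y² - 2y - 63 = 0.
Solving gives y = 9 or y = -7.
Check each candidate in the original equation:
  y = 9: √(81) = 9, while y = 9 — valid.
  y = -7: √(49) = 7, while y = -7 — extraneous.

y = 9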